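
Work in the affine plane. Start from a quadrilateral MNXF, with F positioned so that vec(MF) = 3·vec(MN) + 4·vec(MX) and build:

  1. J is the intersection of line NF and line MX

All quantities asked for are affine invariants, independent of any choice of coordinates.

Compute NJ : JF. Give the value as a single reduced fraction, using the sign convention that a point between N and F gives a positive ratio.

NJ:JF = -1/3

Choose coordinates M = (0, 0), N = (1, 0), X = (0, 1), F = (3, 4).
1. J is the intersection of line NF and line MX ⇒ J = (0, -2)
J = N + t·(F−N) with t = -1/2, so NJ:JF = t:(1−t) = -1/2:3/2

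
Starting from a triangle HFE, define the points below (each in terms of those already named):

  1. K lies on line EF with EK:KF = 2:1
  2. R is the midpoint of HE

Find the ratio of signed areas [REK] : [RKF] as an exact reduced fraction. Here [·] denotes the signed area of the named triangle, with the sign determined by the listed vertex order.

Assign H = (0, 0), F = (1, 0), E = (0, 1) — the answer is frame-independent, so this choice is without loss of generality.
1. K lies on line EF with EK:KF = 2:1 ⇒ K = (2/3, 1/3)
2. R is the midpoint of HE ⇒ R = (0, 1/2)
2·[REK] = -1/3, 2·[RKF] = -1/6
[REK]:[RKF] = -1/3:-1/6 = 2

[REK]:[RKF] = 2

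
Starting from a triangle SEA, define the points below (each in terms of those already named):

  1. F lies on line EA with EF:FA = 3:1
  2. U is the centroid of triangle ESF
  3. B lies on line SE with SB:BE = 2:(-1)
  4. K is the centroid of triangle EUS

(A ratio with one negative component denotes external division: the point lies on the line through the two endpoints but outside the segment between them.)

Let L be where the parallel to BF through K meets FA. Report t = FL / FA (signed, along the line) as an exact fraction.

Choose coordinates S = (0, 0), E = (1, 0), A = (0, 1).
1. F lies on line EA with EF:FA = 3:1 ⇒ F = (1/4, 3/4)
2. U is the centroid of triangle ESF ⇒ U = (5/12, 1/4)
3. B lies on line SE with SB:BE = 2:(-1) ⇒ B = (2, 0)
4. K is the centroid of triangle EUS ⇒ K = (17/36, 1/12)
through K parallel to BF: direction (-7/4, 3/4); meets FA at L = (5/4, -1/4)
L = F + t·(A−F) with t = -4

t = -4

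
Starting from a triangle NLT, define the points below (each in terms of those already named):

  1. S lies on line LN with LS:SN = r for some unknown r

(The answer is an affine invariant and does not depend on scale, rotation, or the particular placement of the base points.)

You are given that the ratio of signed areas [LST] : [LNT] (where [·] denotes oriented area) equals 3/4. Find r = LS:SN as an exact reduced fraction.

r = 3

Set N = (0, 0), L = (1, 0), T = (0, 1); any affine frame gives the same invariant.
1. With LS:SN = r, write λ = r/(r+1) so S = L + λ·(N−L); S is affine-linear in λ
Every point depending on S is an affine combination of S and λ-independent points, so each such coordinate is linear in λ; the λ² term in each signed area is a multiple of (N−L)×(N−L) = 0, so 2·[LST] and 2·[LNT] are each linear in λ. Evaluating at λ=0 and λ=1:
  2·[LST] = −λ,   2·[LNT] = -1
So [LST]:[LNT] = (−λ) / (-1). Setting this equal to 3/4:
  −λ = 3/4·(-1)  ⇒  λ = 3/4
Then r = λ/(1−λ) = (3/4)/(1/4) = 3. Check: with r = 3, S = (1/4, 0) and [LST]:[LNT] = 3/4 as required.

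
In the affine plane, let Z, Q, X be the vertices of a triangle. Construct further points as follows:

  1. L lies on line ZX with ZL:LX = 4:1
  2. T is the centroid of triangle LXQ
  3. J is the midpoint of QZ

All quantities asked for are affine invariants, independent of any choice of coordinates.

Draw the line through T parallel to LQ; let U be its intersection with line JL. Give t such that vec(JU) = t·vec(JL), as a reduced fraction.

t = 7/6

Assign Z = (0, 0), Q = (1, 0), X = (0, 1) — the answer is frame-independent, so this choice is without loss of generality.
1. L lies on line ZX with ZL:LX = 4:1 ⇒ L = (0, 4/5)
2. T is the centroid of triangle LXQ ⇒ T = (1/3, 3/5)
3. J is the midpoint of QZ ⇒ J = (1/2, 0)
through T parallel to LQ: direction (1, -4/5); meets JL at U = (-1/12, 14/15)
U = J + t·(L−J) with t = 7/6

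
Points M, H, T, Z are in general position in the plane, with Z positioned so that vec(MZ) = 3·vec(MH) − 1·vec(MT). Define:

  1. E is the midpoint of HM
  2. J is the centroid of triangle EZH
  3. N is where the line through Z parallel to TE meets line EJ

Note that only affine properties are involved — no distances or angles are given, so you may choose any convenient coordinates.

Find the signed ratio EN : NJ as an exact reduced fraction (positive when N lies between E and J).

EN:NJ = -12/7

Assign M = (0, 0), H = (1, 0), T = (0, 1), Z = (3, -1) — the answer is frame-independent, so this choice is without loss of generality.
1. E is the midpoint of HM ⇒ E = (1/2, 0)
2. J is the centroid of triangle EZH ⇒ J = (3/2, -1/3)
3. N is where the line through Z parallel to TE meets line EJ ⇒ N = (29/10, -4/5)
N = E + t·(J−E) with t = 12/5, so EN:NJ = t:(1−t) = 12/5:-7/5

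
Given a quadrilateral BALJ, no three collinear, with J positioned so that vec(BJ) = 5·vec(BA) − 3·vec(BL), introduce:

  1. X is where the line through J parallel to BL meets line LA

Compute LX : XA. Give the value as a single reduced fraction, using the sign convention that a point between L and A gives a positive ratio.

LX:XA = -5/4

Assign B = (0, 0), A = (1, 0), L = (0, 1), J = (5, -3) — the answer is frame-independent, so this choice is without loss of generality.
1. X is where the line through J parallel to BL meets line LA ⇒ X = (5, -4)
X = L + t·(A−L) with t = 5, so LX:XA = t:(1−t) = 5:-4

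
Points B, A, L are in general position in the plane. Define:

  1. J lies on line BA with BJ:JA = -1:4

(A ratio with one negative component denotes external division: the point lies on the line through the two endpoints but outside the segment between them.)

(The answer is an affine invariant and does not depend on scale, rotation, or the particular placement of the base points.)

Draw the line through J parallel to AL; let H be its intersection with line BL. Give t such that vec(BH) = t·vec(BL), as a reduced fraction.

t = -1/3

Assign B = (0, 0), A = (1, 0), L = (0, 1) — the answer is frame-independent, so this choice is without loss of generality.
1. J lies on line BA with BJ:JA = -1:4 ⇒ J = (-1/3, 0)
through J parallel to AL: direction (-1, 1); meets BL at H = (0, -1/3)
H = B + t·(L−B) with t = -1/3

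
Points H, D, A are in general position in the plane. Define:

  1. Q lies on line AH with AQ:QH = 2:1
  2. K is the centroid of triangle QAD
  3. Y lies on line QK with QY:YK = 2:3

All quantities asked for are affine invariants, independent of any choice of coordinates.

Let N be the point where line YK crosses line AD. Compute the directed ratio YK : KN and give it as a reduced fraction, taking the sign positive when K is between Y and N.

YK:KN = 6/5

Choose coordinates H = (0, 0), D = (1, 0), A = (0, 1).
1. Q lies on line AH with AQ:QH = 2:1 ⇒ Q = (0, 1/3)
2. K is the centroid of triangle QAD ⇒ K = (1/3, 4/9)
3. Y lies on line QK with QY:YK = 2:3 ⇒ Y = (2/15, 17/45)
line YK meets AD at N = (1/2, 1/2)
K = Y + t·(N−Y) with t = 6/11, so YK:KN = 6/11:5/11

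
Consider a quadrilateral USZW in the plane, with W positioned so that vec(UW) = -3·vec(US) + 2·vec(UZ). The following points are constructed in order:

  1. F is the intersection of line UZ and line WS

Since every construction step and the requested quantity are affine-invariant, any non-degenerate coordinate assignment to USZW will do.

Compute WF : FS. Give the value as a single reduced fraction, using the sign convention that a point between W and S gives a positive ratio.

WF:FS = 3

Set U = (0, 0), S = (1, 0), Z = (0, 1), W = (-3, 2); any affine frame gives the same invariant.
1. F is the intersection of line UZ and line WS ⇒ F = (0, 1/2)
F = W + t·(S−W) with t = 3/4, so WF:FS = t:(1−t) = 3/4:1/4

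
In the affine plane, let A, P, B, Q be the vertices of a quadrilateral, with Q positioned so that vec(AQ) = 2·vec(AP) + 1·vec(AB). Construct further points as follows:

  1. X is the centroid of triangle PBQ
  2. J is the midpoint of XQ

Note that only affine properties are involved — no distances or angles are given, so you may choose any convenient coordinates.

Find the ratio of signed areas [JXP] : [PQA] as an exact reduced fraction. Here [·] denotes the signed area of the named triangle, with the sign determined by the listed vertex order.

[JXP]:[PQA] = 1/3

Set A = (0, 0), P = (1, 0), B = (0, 1), Q = (2, 1); any affine frame gives the same invariant.
1. X is the centroid of triangle PBQ ⇒ X = (1, 2/3)
2. J is the midpoint of XQ ⇒ J = (3/2, 5/6)
2·[JXP] = 1/3, 2·[PQA] = 1
[JXP]:[PQA] = 1/3:1 = 1/3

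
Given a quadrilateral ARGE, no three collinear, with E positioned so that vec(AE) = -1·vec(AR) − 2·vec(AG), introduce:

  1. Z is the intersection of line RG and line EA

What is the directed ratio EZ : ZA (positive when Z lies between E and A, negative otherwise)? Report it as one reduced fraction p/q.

Set A = (0, 0), R = (1, 0), G = (0, 1), E = (-1, -2); any affine frame gives the same invariant.
1. Z is the intersection of line RG and line EA ⇒ Z = (1/3, 2/3)
Z = E + t·(A−E) with t = 4/3, so EZ:ZA = t:(1−t) = 4/3:-1/3

EZ:ZA = -4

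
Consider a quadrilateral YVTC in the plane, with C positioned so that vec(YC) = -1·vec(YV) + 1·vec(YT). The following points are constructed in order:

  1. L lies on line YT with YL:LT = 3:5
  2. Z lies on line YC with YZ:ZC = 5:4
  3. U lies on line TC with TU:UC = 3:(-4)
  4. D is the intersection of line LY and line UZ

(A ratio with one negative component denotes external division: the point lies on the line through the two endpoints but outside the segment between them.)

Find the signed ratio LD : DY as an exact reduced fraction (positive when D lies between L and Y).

Assign Y = (0, 0), V = (1, 0), T = (0, 1), C = (-1, 1) — the answer is frame-independent, so this choice is without loss of generality.
1. L lies on line YT with YL:LT = 3:5 ⇒ L = (0, 3/8)
2. Z lies on line YC with YZ:ZC = 5:4 ⇒ Z = (-5/9, 5/9)
3. U lies on line TC with TU:UC = 3:(-4) ⇒ U = (3, 1)
4. D is the intersection of line LY and line UZ ⇒ D = (0, 5/8)
D = L + t·(Y−L) with t = -2/3, so LD:DY = t:(1−t) = -2/3:5/3

LD:DY = -2/5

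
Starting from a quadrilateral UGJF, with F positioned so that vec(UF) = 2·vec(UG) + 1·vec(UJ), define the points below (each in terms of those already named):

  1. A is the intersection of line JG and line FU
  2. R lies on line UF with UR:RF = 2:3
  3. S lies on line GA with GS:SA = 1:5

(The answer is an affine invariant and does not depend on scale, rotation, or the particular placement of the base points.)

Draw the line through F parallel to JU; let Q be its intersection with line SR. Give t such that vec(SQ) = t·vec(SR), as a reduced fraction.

Work in coordinates with U = (0, 0), G = (1, 0), J = (0, 1), F = (2, 1).
1. A is the intersection of line JG and line FU ⇒ A = (2/3, 1/3)
2. R lies on line UF with UR:RF = 2:3 ⇒ R = (4/5, 2/5)
3. S lies on line GA with GS:SA = 1:5 ⇒ S = (17/18, 1/18)
through F parallel to JU: direction (0, -1); meets SR at Q = (2, -32/13)
Q = S + t·(R−S) with t = -95/13

t = -95/13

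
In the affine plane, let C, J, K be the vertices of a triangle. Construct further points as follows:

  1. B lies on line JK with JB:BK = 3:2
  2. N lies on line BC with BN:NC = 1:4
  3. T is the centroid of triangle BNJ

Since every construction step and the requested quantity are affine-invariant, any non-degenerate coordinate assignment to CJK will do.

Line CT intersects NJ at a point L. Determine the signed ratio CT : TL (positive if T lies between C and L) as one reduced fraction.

Work in coordinates with C = (0, 0), J = (1, 0), K = (0, 1).
1. B lies on line JK with JB:BK = 3:2 ⇒ B = (2/5, 3/5)
2. N lies on line BC with BN:NC = 1:4 ⇒ N = (8/25, 12/25)
3. T is the centroid of triangle BNJ ⇒ T = (43/75, 9/25)
line CT meets NJ at L = (172/325, 108/325)
T = C + t·(L−C) with t = 13/12, so CT:TL = 13/12:-1/12

CT:TL = -13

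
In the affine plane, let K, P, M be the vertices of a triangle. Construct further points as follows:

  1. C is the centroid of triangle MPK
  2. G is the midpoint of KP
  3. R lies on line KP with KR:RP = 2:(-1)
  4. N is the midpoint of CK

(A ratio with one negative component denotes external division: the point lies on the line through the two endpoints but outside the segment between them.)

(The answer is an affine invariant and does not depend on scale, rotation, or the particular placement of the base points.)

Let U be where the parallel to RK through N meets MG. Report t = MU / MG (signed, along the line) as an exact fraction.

Set K = (0, 0), P = (1, 0), M = (0, 1); any affine frame gives the same invariant.
1. C is the centroid of triangle MPK ⇒ C = (1/3, 1/3)
2. G is the midpoint of KP ⇒ G = (1/2, 0)
3. R lies on line KP with KR:RP = 2:(-1) ⇒ R = (2, 0)
4. N is the midpoint of CK ⇒ N = (1/6, 1/6)
through N parallel to RK: direction (-2, 0); meets MG at U = (5/12, 1/6)
U = M + t·(G−M) with t = 5/6

t = 5/6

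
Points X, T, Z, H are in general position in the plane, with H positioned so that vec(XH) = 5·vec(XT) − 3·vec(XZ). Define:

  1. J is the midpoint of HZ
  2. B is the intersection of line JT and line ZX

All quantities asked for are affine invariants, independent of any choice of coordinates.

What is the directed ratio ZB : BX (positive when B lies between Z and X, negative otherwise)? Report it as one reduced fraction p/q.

Set X = (0, 0), T = (1, 0), Z = (0, 1), H = (5, -3); any affine frame gives the same invariant.
1. J is the midpoint of HZ ⇒ J = (5/2, -1)
2. B is the intersection of line JT and line ZX ⇒ B = (0, 2/3)
B = Z + t·(X−Z) with t = 1/3, so ZB:BX = t:(1−t) = 1/3:2/3

ZB:BX = 1/2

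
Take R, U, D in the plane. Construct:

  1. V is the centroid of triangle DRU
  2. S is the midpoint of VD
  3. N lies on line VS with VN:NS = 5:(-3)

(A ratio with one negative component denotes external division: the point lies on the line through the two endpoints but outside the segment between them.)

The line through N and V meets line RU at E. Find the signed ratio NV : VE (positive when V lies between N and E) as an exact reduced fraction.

Assign R = (0, 0), U = (1, 0), D = (0, 1) — the answer is frame-independent, so this choice is without loss of generality.
1. V is the centroid of triangle DRU ⇒ V = (1/3, 1/3)
2. S is the midpoint of VD ⇒ S = (1/6, 2/3)
3. N lies on line VS with VN:NS = 5:(-3) ⇒ N = (-1/12, 7/6)
line NV meets RU at E = (1/2, 0)
V = N + t·(E−N) with t = 5/7, so NV:VE = 5/7:2/7

NV:VE = 5/2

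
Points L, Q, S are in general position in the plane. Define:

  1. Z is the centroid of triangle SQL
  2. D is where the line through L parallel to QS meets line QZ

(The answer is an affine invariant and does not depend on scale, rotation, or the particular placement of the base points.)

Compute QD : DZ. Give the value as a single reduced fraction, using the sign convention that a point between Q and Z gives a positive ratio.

Assign L = (0, 0), Q = (1, 0), S = (0, 1) — the answer is frame-independent, so this choice is without loss of generality.
1. Z is the centroid of triangle SQL ⇒ Z = (1/3, 1/3)
2. D is where the line through L parallel to QS meets line QZ ⇒ D = (-1, 1)
D = Q + t·(Z−Q) with t = 3, so QD:DZ = t:(1−t) = 3:-2

QD:DZ = -3/2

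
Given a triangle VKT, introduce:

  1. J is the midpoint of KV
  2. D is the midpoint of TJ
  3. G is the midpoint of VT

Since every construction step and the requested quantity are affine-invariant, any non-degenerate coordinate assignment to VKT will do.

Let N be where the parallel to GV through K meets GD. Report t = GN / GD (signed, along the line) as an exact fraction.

t = 4

Work in coordinates with V = (0, 0), K = (1, 0), T = (0, 1).
1. J is the midpoint of KV ⇒ J = (1/2, 0)
2. D is the midpoint of TJ ⇒ D = (1/4, 1/2)
3. G is the midpoint of VT ⇒ G = (0, 1/2)
through K parallel to GV: direction (0, -1/2); meets GD at N = (1, 1/2)
N = G + t·(D−G) with t = 4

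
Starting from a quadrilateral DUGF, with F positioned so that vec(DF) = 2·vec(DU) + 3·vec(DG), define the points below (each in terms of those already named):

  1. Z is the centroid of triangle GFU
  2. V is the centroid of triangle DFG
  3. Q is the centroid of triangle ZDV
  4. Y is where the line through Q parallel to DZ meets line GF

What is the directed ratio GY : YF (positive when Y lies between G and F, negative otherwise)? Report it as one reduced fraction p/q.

Choose coordinates D = (0, 0), U = (1, 0), G = (0, 1), F = (2, 3).
1. Z is the centroid of triangle GFU ⇒ Z = (1, 4/3)
2. V is the centroid of triangle DFG ⇒ V = (2/3, 4/3)
3. Q is the centroid of triangle ZDV ⇒ Q = (5/9, 8/9)
4. Y is where the line through Q parallel to DZ meets line GF ⇒ Y = (23/9, 32/9)
Y = G + t·(F−G) with t = 23/18, so GY:YF = t:(1−t) = 23/18:-5/18

GY:YF = -23/5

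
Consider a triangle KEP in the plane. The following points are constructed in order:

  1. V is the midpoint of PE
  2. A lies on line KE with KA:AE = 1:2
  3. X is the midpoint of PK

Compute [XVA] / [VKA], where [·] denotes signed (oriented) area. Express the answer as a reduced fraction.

Choose coordinates K = (0, 0), E = (1, 0), P = (0, 1).
1. V is the midpoint of PE ⇒ V = (1/2, 1/2)
2. A lies on line KE with KA:AE = 1:2 ⇒ A = (1/3, 0)
3. X is the midpoint of PK ⇒ X = (0, 1/2)
2·[XVA] = -1/4, 2·[VKA] = 1/6
[XVA]:[VKA] = -1/4:1/6 = -3/2

[XVA]:[VKA] = -3/2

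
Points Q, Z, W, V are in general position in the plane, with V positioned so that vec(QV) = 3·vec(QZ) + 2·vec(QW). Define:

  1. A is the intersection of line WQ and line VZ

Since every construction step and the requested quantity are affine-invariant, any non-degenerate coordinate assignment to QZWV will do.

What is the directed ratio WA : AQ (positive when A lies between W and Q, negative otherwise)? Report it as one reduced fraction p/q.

Choose coordinates Q = (0, 0), Z = (1, 0), W = (0, 1), V = (3, 2).
1. A is the intersection of line WQ and line VZ ⇒ A = (0, -1)
A = W + t·(Q−W) with t = 2, so WA:AQ = t:(1−t) = 2:-1

WA:AQ = -2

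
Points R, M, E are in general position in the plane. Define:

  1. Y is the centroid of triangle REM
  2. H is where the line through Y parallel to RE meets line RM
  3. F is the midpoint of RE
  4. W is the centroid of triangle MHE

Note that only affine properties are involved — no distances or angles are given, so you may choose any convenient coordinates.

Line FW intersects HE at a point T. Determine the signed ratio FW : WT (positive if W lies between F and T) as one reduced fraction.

FW:WT = -7/4

Choose coordinates R = (0, 0), M = (1, 0), E = (0, 1).
1. Y is the centroid of triangle REM ⇒ Y = (1/3, 1/3)
2. H is where the line through Y parallel to RE meets line RM ⇒ H = (1/3, 0)
3. F is the midpoint of RE ⇒ F = (0, 1/2)
4. W is the centroid of triangle MHE ⇒ W = (4/9, 1/3)
line FW meets HE at T = (4/21, 3/7)
W = F + t·(T−F) with t = 7/3, so FW:WT = 7/3:-4/3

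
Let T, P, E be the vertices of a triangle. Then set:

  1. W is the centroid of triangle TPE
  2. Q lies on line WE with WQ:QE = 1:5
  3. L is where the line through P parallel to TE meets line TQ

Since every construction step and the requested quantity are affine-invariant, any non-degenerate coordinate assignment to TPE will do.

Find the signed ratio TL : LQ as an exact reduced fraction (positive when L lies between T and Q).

TL:LQ = -18/13

Set T = (0, 0), P = (1, 0), E = (0, 1); any affine frame gives the same invariant.
1. W is the centroid of triangle TPE ⇒ W = (1/3, 1/3)
2. Q lies on line WE with WQ:QE = 1:5 ⇒ Q = (5/18, 4/9)
3. L is where the line through P parallel to TE meets line TQ ⇒ L = (1, 8/5)
L = T + t·(Q−T) with t = 18/5, so TL:LQ = t:(1−t) = 18/5:-13/5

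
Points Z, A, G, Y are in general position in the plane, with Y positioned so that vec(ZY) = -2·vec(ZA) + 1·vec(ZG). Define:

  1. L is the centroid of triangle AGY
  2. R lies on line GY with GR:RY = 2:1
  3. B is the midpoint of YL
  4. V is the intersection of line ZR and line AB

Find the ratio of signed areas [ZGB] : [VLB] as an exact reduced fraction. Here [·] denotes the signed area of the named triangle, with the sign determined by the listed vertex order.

[ZGB]:[VLB] = 133/2

Work in coordinates with Z = (0, 0), A = (1, 0), G = (0, 1), Y = (-2, 1).
1. L is the centroid of triangle AGY ⇒ L = (-1/3, 2/3)
2. R lies on line GY with GR:RY = 2:1 ⇒ R = (-4/3, 1)
3. B is the midpoint of YL ⇒ B = (-7/6, 5/6)
4. V is the intersection of line ZR and line AB ⇒ V = (-20/19, 15/19)
2·[ZGB] = 7/6, 2·[VLB] = 1/57
[ZGB]:[VLB] = 7/6:1/57 = 133/2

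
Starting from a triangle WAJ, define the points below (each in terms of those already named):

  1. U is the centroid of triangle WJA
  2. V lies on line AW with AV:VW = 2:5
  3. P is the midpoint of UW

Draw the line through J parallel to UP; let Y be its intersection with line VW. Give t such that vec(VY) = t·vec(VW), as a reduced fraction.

Assign W = (0, 0), A = (1, 0), J = (0, 1) — the answer is frame-independent, so this choice is without loss of generality.
1. U is the centroid of triangle WJA ⇒ U = (1/3, 1/3)
2. V lies on line AW with AV:VW = 2:5 ⇒ V = (5/7, 0)
3. P is the midpoint of UW ⇒ P = (1/6, 1/6)
through J parallel to UP: direction (-1/6, -1/6); meets VW at Y = (-1, 0)
Y = V + t·(W−V) with t = 12/5

t = 12/5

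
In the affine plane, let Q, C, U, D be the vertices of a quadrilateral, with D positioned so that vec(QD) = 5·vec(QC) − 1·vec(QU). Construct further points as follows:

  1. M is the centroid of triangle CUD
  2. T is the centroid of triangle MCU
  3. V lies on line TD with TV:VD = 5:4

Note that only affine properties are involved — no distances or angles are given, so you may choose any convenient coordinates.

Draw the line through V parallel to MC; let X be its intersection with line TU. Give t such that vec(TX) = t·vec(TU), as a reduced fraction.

Assign Q = (0, 0), C = (1, 0), U = (0, 1), D = (5, -1) — the answer is frame-independent, so this choice is without loss of generality.
1. M is the centroid of triangle CUD ⇒ M = (2, 0)
2. T is the centroid of triangle MCU ⇒ T = (1, 1/3)
3. V lies on line TD with TV:VD = 5:4 ⇒ V = (29/9, -11/27)
through V parallel to MC: direction (-1, 0); meets TU at X = (19/9, -11/27)
X = T + t·(U−T) with t = -10/9

t = -10/9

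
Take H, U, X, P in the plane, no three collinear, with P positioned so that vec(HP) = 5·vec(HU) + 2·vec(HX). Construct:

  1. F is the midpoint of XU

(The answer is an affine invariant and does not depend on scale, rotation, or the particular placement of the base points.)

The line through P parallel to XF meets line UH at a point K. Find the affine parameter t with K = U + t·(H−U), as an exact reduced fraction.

Choose coordinates H = (0, 0), U = (1, 0), X = (0, 1), P = (5, 2).
1. F is the midpoint of XU ⇒ F = (1/2, 1/2)
through P parallel to XF: direction (1/2, -1/2); meets UH at K = (7, 0)
K = U + t·(H−U) with t = -6

t = -6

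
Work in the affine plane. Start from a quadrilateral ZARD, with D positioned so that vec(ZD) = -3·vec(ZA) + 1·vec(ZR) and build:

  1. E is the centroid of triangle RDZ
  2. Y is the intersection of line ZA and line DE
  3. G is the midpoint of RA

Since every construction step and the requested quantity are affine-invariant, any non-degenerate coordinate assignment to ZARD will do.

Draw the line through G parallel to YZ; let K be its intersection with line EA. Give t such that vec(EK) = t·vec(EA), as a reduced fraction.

t = 1/4

Choose coordinates Z = (0, 0), A = (1, 0), R = (0, 1), D = (-3, 1).
1. E is the centroid of triangle RDZ ⇒ E = (-1, 2/3)
2. Y is the intersection of line ZA and line DE ⇒ Y = (3, 0)
3. G is the midpoint of RA ⇒ G = (1/2, 1/2)
through G parallel to YZ: direction (-3, 0); meets EA at K = (-1/2, 1/2)
K = E + t·(A−E) with t = 1/4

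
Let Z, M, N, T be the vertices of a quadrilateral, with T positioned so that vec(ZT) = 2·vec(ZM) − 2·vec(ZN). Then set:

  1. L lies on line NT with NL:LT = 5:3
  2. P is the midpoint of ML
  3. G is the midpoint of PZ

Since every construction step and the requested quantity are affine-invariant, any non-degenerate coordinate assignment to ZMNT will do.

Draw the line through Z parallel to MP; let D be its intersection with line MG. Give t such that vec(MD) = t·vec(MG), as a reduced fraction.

Set Z = (0, 0), M = (1, 0), N = (0, 1), T = (2, -2); any affine frame gives the same invariant.
1. L lies on line NT with NL:LT = 5:3 ⇒ L = (5/4, -7/8)
2. P is the midpoint of ML ⇒ P = (9/8, -7/16)
3. G is the midpoint of PZ ⇒ G = (9/16, -7/32)
through Z parallel to MP: direction (1/8, -7/16); meets MG at D = (1/8, -7/16)
D = M + t·(G−M) with t = 2

t = 2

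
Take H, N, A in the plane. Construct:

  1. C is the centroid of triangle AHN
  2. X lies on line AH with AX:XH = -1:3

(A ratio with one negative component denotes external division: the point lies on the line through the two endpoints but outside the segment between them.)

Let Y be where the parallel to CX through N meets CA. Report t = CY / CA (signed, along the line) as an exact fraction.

Work in coordinates with H = (0, 0), N = (1, 0), A = (0, 1).
1. C is the centroid of triangle AHN ⇒ C = (1/3, 1/3)
2. X lies on line AH with AX:XH = -1:3 ⇒ X = (0, 3/2)
through N parallel to CX: direction (-1/3, 7/6); meets CA at Y = (5/3, -7/3)
Y = C + t·(A−C) with t = -4

t = -4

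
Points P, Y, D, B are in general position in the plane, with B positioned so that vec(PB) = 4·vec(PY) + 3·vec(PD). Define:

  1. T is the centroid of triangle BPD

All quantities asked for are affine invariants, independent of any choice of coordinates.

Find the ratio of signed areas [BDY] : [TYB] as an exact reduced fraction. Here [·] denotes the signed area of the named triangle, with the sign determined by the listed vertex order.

Work in coordinates with P = (0, 0), Y = (1, 0), D = (0, 1), B = (4, 3).
1. T is the centroid of triangle BPD ⇒ T = (4/3, 4/3)
2·[BDY] = 6, 2·[TYB] = 3
[BDY]:[TYB] = 6:3 = 2

[BDY]:[TYB] = 2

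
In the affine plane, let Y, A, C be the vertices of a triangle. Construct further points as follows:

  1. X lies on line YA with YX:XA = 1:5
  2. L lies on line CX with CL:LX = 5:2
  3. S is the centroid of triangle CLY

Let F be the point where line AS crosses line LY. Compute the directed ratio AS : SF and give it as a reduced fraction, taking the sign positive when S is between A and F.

AS:SF = -41/5

Set Y = (0, 0), A = (1, 0), C = (0, 1); any affine frame gives the same invariant.
1. X lies on line YA with YX:XA = 1:5 ⇒ X = (1/6, 0)
2. L lies on line CX with CL:LX = 5:2 ⇒ L = (5/42, 2/7)
3. S is the centroid of triangle CLY ⇒ S = (5/126, 3/7)
line AS meets LY at F = (45/287, 108/287)
S = A + t·(F−A) with t = 41/36, so AS:SF = 41/36:-5/36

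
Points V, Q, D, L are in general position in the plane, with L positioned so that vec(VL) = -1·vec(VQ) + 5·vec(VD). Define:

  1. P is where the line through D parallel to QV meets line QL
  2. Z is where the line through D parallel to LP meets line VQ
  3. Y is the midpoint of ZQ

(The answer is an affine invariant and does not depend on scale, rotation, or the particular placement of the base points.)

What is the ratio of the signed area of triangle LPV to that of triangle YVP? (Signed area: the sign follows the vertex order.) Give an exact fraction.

Assign V = (0, 0), Q = (1, 0), D = (0, 1), L = (-1, 5) — the answer is frame-independent, so this choice is without loss of generality.
1. P is where the line through D parallel to QV meets line QL ⇒ P = (3/5, 1)
2. Z is where the line through D parallel to LP meets line VQ ⇒ Z = (2/5, 0)
3. Y is the midpoint of ZQ ⇒ Y = (7/10, 0)
2·[LPV] = -4, 2·[YVP] = -7/10
[LPV]:[YVP] = -4:-7/10 = 40/7

[LPV]:[YVP] = 40/7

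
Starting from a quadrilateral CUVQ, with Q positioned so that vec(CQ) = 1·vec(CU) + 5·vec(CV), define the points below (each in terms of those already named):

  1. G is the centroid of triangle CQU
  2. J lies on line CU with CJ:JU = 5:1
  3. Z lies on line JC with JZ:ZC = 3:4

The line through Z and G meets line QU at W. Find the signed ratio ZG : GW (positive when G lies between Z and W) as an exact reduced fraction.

Assign C = (0, 0), U = (1, 0), V = (0, 1), Q = (1, 5) — the answer is frame-independent, so this choice is without loss of generality.
1. G is the centroid of triangle CQU ⇒ G = (2/3, 5/3)
2. J lies on line CU with CJ:JU = 5:1 ⇒ J = (5/6, 0)
3. Z lies on line JC with JZ:ZC = 3:4 ⇒ Z = (10/21, 0)
line ZG meets QU at W = (1, 55/12)
G = Z + t·(W−Z) with t = 4/11, so ZG:GW = 4/11:7/11

ZG:GW = 4/7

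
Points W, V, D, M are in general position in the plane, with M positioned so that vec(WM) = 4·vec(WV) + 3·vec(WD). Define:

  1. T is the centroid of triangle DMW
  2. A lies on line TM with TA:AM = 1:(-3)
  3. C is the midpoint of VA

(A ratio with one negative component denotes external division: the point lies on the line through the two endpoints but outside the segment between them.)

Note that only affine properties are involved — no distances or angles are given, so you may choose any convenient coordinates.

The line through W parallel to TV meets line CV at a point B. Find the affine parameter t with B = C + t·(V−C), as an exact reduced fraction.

Assign W = (0, 0), V = (1, 0), D = (0, 1), M = (4, 3) — the answer is frame-independent, so this choice is without loss of generality.
1. T is the centroid of triangle DMW ⇒ T = (4/3, 4/3)
2. A lies on line TM with TA:AM = 1:(-3) ⇒ A = (0, 1/2)
3. C is the midpoint of VA ⇒ C = (1/2, 1/4)
through W parallel to TV: direction (-1/3, -4/3); meets CV at B = (1/9, 4/9)
B = C + t·(V−C) with t = -7/9

t = -7/9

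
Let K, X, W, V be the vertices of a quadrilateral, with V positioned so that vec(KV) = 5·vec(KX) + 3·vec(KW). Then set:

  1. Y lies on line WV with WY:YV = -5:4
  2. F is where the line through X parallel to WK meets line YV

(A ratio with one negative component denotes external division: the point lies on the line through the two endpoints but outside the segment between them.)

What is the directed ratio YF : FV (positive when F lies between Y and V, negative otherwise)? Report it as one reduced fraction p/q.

Assign K = (0, 0), X = (1, 0), W = (0, 1), V = (5, 3) — the answer is frame-independent, so this choice is without loss of generality.
1. Y lies on line WV with WY:YV = -5:4 ⇒ Y = (25, 11)
2. F is where the line through X parallel to WK meets line YV ⇒ F = (1, 7/5)
F = Y + t·(V−Y) with t = 6/5, so YF:FV = t:(1−t) = 6/5:-1/5

YF:FV = -6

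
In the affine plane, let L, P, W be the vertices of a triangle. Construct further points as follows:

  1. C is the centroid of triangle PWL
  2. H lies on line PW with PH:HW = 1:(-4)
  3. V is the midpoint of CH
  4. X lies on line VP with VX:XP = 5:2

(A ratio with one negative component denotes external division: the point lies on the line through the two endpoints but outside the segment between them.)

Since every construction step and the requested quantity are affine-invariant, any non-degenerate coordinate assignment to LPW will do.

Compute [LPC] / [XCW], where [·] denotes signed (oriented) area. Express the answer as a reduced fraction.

[LPC]:[XCW] = -21/19

Work in coordinates with L = (0, 0), P = (1, 0), W = (0, 1).
1. C is the centroid of triangle PWL ⇒ C = (1/3, 1/3)
2. H lies on line PW with PH:HW = 1:(-4) ⇒ H = (4/3, -1/3)
3. V is the midpoint of CH ⇒ V = (5/6, 0)
4. X lies on line VP with VX:XP = 5:2 ⇒ X = (20/21, 0)
2·[LPC] = 1/3, 2·[XCW] = -19/63
[LPC]:[XCW] = 1/3:-19/63 = -21/19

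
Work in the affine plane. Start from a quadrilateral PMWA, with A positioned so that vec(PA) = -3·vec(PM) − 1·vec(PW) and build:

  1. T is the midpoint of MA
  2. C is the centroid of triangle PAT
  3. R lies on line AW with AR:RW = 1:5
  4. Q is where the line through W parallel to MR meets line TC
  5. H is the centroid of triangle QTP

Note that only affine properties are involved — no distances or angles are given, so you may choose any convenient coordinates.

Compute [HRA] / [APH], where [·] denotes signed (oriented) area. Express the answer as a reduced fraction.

[HRA]:[APH] = -23/141

Assign P = (0, 0), M = (1, 0), W = (0, 1), A = (-3, -1) — the answer is frame-independent, so this choice is without loss of generality.
1. T is the midpoint of MA ⇒ T = (-1, -1/2)
2. C is the centroid of triangle PAT ⇒ C = (-4/3, -1/2)
3. R lies on line AW with AR:RW = 1:5 ⇒ R = (-5/2, -2/3)
4. Q is where the line through W parallel to MR meets line TC ⇒ Q = (-63/8, -1/2)
5. H is the centroid of triangle QTP ⇒ H = (-71/24, -1/3)
2·[HRA] = -23/72, 2·[APH] = 47/24
[HRA]:[APH] = -23/72:47/24 = -23/141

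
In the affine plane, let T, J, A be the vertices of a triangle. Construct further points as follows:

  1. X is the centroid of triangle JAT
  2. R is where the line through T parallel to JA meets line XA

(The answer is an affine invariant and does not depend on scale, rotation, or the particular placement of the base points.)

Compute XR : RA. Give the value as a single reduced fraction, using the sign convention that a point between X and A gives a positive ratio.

XR:RA = -2/3

Work in coordinates with T = (0, 0), J = (1, 0), A = (0, 1).
1. X is the centroid of triangle JAT ⇒ X = (1/3, 1/3)
2. R is where the line through T parallel to JA meets line XA ⇒ R = (1, -1)
R = X + t·(A−X) with t = -2, so XR:RA = t:(1−t) = -2:3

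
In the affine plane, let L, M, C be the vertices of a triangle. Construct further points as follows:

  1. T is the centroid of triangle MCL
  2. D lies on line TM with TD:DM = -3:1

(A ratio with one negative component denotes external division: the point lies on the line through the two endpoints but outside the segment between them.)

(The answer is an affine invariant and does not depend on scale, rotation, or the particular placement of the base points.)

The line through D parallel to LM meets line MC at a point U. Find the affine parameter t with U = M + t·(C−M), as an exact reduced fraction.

t = -1/6

Assign L = (0, 0), M = (1, 0), C = (0, 1) — the answer is frame-independent, so this choice is without loss of generality.
1. T is the centroid of triangle MCL ⇒ T = (1/3, 1/3)
2. D lies on line TM with TD:DM = -3:1 ⇒ D = (4/3, -1/6)
through D parallel to LM: direction (1, 0); meets MC at U = (7/6, -1/6)
U = M + t·(C−M) with t = -1/6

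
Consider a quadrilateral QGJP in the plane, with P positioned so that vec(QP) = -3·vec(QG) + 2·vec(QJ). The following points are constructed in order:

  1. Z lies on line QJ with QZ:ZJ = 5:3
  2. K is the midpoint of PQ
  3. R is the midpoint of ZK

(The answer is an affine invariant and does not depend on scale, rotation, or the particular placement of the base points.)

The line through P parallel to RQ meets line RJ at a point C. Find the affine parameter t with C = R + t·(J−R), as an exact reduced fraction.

t = -5/4

Choose coordinates Q = (0, 0), G = (1, 0), J = (0, 1), P = (-3, 2).
1. Z lies on line QJ with QZ:ZJ = 5:3 ⇒ Z = (0, 5/8)
2. K is the midpoint of PQ ⇒ K = (-3/2, 1)
3. R is the midpoint of ZK ⇒ R = (-3/4, 13/16)
through P parallel to RQ: direction (3/4, -13/16); meets RJ at C = (-27/16, 37/64)
C = R + t·(J−R) with t = -5/4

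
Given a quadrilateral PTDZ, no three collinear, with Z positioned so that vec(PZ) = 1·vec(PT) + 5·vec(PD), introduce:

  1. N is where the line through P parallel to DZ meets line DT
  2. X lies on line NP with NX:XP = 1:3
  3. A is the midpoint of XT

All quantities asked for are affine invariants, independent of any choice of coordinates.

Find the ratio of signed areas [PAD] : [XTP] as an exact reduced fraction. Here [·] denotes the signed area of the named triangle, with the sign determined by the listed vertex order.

Set P = (0, 0), T = (1, 0), D = (0, 1), Z = (1, 5); any affine frame gives the same invariant.
1. N is where the line through P parallel to DZ meets line DT ⇒ N = (1/5, 4/5)
2. X lies on line NP with NX:XP = 1:3 ⇒ X = (3/20, 3/5)
3. A is the midpoint of XT ⇒ A = (23/40, 3/10)
2·[PAD] = 23/40, 2·[XTP] = -3/5
[PAD]:[XTP] = 23/40:-3/5 = -23/24

[PAD]:[XTP] = -23/24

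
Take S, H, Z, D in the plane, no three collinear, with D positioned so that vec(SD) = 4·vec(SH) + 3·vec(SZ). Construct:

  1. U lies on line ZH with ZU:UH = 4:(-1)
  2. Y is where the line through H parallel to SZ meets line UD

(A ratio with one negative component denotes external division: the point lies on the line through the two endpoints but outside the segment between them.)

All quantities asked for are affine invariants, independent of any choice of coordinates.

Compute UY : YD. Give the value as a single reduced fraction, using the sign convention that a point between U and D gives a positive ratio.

UY:YD = -1/9

Set S = (0, 0), H = (1, 0), Z = (0, 1), D = (4, 3); any affine frame gives the same invariant.
1. U lies on line ZH with ZU:UH = 4:(-1) ⇒ U = (4/3, -1/3)
2. Y is where the line through H parallel to SZ meets line UD ⇒ Y = (1, -3/4)
Y = U + t·(D−U) with t = -1/8, so UY:YD = t:(1−t) = -1/8:9/8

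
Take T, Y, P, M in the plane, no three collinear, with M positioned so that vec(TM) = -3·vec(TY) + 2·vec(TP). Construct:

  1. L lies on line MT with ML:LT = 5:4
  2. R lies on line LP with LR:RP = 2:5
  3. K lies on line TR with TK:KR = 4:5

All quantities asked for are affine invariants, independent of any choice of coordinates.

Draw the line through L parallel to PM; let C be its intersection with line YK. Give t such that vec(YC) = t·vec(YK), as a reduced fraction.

t = -63/37

Assign T = (0, 0), Y = (1, 0), P = (0, 1), M = (-3, 2) — the answer is frame-independent, so this choice is without loss of generality.
1. L lies on line MT with ML:LT = 5:4 ⇒ L = (-4/3, 8/9)
2. R lies on line LP with LR:RP = 2:5 ⇒ R = (-20/21, 58/63)
3. K lies on line TR with TK:KR = 4:5 ⇒ K = (-80/189, 232/567)
through L parallel to PM: direction (-3, 1); meets YK at C = (380/111, -232/333)
C = Y + t·(K−Y) with t = -63/37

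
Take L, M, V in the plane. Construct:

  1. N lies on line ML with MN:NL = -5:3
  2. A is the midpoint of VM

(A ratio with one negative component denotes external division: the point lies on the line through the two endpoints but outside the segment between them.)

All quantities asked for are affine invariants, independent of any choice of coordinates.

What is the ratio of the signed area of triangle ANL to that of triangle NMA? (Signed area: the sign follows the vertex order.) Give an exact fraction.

[ANL]:[NMA] = 3/5

Work in coordinates with L = (0, 0), M = (1, 0), V = (0, 1).
1. N lies on line ML with MN:NL = -5:3 ⇒ N = (-3/2, 0)
2. A is the midpoint of VM ⇒ A = (1/2, 1/2)
2·[ANL] = 3/4, 2·[NMA] = 5/4
[ANL]:[NMA] = 3/4:5/4 = 3/5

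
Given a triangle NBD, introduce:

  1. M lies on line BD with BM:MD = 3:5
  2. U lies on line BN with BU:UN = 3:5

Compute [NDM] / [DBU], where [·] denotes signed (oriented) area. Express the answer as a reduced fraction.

[NDM]:[DBU] = 5/3

Work in coordinates with N = (0, 0), B = (1, 0), D = (0, 1).
1. M lies on line BD with BM:MD = 3:5 ⇒ M = (5/8, 3/8)
2. U lies on line BN with BU:UN = 3:5 ⇒ U = (5/8, 0)
2·[NDM] = -5/8, 2·[DBU] = -3/8
[NDM]:[DBU] = -5/8:-3/8 = 5/3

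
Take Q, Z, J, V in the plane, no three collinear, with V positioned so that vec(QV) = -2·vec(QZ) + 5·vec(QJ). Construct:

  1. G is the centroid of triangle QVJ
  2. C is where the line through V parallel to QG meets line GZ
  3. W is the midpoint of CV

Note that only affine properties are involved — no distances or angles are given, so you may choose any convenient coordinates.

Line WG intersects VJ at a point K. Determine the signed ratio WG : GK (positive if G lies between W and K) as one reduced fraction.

Choose coordinates Q = (0, 0), Z = (1, 0), J = (0, 1), V = (-2, 5).
1. G is the centroid of triangle QVJ ⇒ G = (-2/3, 2)
2. C is where the line through V parallel to QG meets line GZ ⇒ C = (-11/9, 8/3)
3. W is the midpoint of CV ⇒ W = (-29/18, 23/6)
line WG meets VJ at K = (5, -9)
G = W + t·(K−W) with t = 1/7, so WG:GK = 1/7:6/7

WG:GK = 1/6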